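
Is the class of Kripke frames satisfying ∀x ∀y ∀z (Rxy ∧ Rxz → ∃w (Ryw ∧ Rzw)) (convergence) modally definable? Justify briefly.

This is a Sahlqvist condition; the .2 axiom ◇□r → □◇r defines it.
Suppose ◇□r→□◇r is valid. Take Rxy, Rxz and set V(r)={w : Ryw}. Then □r at y so ◇□r at x, so □◇r at x, so ◇r at z, giving w with Rzw and Ryw.

Yes, by ◇□r → □◇r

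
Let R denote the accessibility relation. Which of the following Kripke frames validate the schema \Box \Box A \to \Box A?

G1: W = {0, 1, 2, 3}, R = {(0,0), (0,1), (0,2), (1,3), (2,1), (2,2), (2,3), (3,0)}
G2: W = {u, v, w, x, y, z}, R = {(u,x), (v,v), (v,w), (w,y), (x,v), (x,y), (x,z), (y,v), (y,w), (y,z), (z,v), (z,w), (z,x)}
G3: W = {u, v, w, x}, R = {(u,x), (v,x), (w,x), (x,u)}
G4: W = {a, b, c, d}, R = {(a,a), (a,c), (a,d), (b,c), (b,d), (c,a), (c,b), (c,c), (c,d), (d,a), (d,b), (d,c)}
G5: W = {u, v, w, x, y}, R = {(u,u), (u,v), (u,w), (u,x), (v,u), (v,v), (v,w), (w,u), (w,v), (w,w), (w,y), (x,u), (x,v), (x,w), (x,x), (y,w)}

G4, G5

The schema corresponds to density: \forall x \forall y (Rxy \to \exists z (Rxz \wedge Rzy)).
G1: fails — R13 but no z with R1z and Rz3.
G2: fails — Rzx but no t with Rzt and Rtx.
G3: fails — Rxu but no z with Rxz and Rzu.
G4: condition met.
G5: condition met.
Valid on: G4, G5.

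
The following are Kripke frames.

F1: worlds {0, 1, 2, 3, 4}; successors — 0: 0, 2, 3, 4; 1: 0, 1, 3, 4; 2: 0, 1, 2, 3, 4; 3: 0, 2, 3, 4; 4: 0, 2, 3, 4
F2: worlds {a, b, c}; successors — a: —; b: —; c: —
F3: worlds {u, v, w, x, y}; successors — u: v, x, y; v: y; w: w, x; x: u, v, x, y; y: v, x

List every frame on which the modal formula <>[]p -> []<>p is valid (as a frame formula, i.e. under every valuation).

F1, F2

The schema corresponds to convergence: forall x forall y forall z (Rxy & Rxz -> exists w (Ryw & Rzw)).
F1: satisfies the condition.
F2: satisfies the condition.
F3: fails — Ruv and Ruy but v and y have no common successor.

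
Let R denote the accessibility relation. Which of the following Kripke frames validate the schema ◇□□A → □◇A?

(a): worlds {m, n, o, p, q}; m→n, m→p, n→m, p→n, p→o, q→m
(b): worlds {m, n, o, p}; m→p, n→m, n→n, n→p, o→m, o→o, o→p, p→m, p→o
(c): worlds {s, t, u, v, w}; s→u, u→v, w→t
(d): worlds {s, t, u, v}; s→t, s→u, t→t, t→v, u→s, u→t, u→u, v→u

This is the axiom for a generalized confluence (Geach) condition; its first-order frame correspondent is ∀x ∀y ∀z ((xRy ∧ xRz) → ∃w (yR²w ∧ zRw)).
(a): fails — mRn, mRn but no w with nR²w and nRw.
(b): fails — nRm, nRm but no w with mR²w and mRw.
(c): fails — sRu, sRu but no w* with uR²w* and uRw*.
(d): satisfies the condition.
Valid on: (d).

(d)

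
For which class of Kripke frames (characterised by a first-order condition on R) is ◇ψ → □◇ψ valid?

This schema is the 5 axiom.
Its frame correspondent is the Euclidean property — ∀x ∀y ∀z (Rxy ∧ Rxz → Ryz).

the Euclidean property: ∀x ∀y ∀z (Rxy ∧ Rxz → Ryz)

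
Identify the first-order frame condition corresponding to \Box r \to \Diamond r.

This schema is the D axiom.
It corresponds to seriality: \forall x \exists y Rxy.

seriality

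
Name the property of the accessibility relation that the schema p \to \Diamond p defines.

This schema is equivalent to the T axiom □p → p.
Its frame correspondent is reflexivity — \forall x Rxx.

reflexivity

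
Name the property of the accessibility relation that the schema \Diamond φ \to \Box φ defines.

partial functionality: \forall x \forall y \forall z (Rxy \wedge Rxz \to y = z)

Suppose ◇φ→□φ is valid. Take Rxy, Rxz and set V(φ)={y}. Then ◇φ at x, so □φ at x, so φ at z, i.e. z=y.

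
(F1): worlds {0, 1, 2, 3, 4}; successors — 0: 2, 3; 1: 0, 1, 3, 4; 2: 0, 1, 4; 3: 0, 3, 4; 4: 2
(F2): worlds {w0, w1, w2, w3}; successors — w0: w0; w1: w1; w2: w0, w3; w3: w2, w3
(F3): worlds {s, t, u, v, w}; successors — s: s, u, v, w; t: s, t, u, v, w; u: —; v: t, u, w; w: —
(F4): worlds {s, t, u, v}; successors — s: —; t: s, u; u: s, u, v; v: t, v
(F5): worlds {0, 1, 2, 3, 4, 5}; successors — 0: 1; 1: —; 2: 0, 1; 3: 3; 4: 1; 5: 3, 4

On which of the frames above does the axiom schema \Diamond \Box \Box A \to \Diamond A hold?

Frame correspondent (Sahlqvist): \forall x \forall y (xRy \to \exists w (y R^2 w \wedge xRw)) — i.e. a generalized confluence (Geach) condition.
(F1): holds.
(F2): holds.
(F3): fails — sRu but no w* with uR²w* and sRw*.
(F4): fails — tRs but no w with sR²w and tRw.
(F5): fails — 0R1 but no w with 1R²w and 0Rw.

(F1), (F2)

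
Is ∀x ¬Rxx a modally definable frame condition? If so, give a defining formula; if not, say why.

If a class were modally definable it would be closed under surjective bounded morphisms (Goldblatt–Thomason).
The 5-cycle (worlds 0,1,2,3,4 with 0→1→2→3→4→0) is irreflexive, and the map sending every world to a single reflexive point • is a surjective bounded morphism (forth: every edge maps to (•,•); back: every world has a successor). So any modal formula valid on the 5-cycle is also valid on the reflexive point, which is not irreflexive.
So no modal formula (or set of formulas) defines exactly the irreflexive frames.

Not modally definable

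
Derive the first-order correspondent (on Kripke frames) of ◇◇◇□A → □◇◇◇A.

∀x ∀y ∀z ((xR³y ∧ xRz) → ∃w (yRw ∧ zR³w))

This is a Sahlqvist (Geach-type) schema ◇^3□^1A → □^1◇^3A.
Minimal-valuation argument: fix x; take any y with xR^3y and any z with xR^1z. Set V(A) to the set of worlds R-reachable from y in exactly 1 step. Then □^1A holds at y, so the antecedent holds at x; validity forces ◇^3A at z, giving a w with zR^3w and yR^1w.
First-order correspondent: ∀x ∀y ∀z ((xR³y ∧ xRz) → ∃w (yRw ∧ zR³w)).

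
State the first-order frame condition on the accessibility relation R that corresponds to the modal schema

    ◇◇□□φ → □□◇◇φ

∀x ∀y ∀z ((xR²y ∧ xR²z) → ∃w (yR²w ∧ zR²w))

This is a Sahlqvist (Geach-type) schema ◇^2□^2φ → □^2◇^2φ.
Minimal-valuation argument: fix x; take any y with xR^2y and any z with xR^2z. Set V(φ) to the set of worlds R-reachable from y in exactly 2 steps. Then □^2φ holds at y, so the antecedent holds at x; validity forces ◇^2φ at z, giving a w with zR^2w and yR^2w.
First-order correspondent: ∀x ∀y ∀z ((xR²y ∧ xR²z) → ∃w (yR²w ∧ zR²w)).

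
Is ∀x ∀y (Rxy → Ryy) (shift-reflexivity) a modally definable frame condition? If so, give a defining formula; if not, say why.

Yes — defined by □(□r → r)

The condition is shift-reflexivity. A defining modal formula is □(□r → r).
Suppose □(□r→r) is valid. Take Rxy and set V(r)={w : Ryw}. Then at y, □r holds; since □(□r→r) at x, □r→r at y, so r at y, i.e. Ryy.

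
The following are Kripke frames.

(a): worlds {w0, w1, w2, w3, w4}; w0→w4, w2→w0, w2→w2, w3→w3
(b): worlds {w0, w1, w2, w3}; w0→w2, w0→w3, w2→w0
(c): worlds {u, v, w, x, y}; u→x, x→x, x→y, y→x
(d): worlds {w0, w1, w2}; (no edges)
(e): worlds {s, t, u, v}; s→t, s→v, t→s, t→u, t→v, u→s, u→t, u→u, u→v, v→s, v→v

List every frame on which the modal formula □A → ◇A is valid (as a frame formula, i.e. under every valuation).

Frame correspondent (Sahlqvist): ∀x ∃y Rxy — i.e. seriality.
(a): fails — world w1 has no successor.
(b): fails — world w1 has no successor.
(c): fails — world v has no successor.
(d): fails — world w0 has no successor.
(e): condition met.
Valid on: (e).

(e)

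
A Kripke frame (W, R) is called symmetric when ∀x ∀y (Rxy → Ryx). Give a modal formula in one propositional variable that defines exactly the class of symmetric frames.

A defining formula is ψ → □◇ψ (the B axiom).
Suppose ψ→□◇ψ is valid. Take Rxy and set V(ψ)={x}. Then ψ at x, so □◇ψ at x, so ◇ψ at y, so some z with Ryz has ψ; z=x, i.e. Ryx.

ψ → □◇ψ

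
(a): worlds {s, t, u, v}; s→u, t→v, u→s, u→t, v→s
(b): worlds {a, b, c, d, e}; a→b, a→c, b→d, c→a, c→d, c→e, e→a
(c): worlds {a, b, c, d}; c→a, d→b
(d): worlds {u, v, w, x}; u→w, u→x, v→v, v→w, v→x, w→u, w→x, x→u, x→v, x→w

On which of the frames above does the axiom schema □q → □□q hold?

The schema corresponds to transitivity: ∀x ∀y ∀z (Rxy ∧ Ryz → Rxz).
(a): fails — Rtv and Rvs but not Rts.
(b): fails — Rea and Rab but not Reb.
(c): condition met.
(d): fails — Rxw and Rwx but not Rxx.
Valid on: (c).

(c)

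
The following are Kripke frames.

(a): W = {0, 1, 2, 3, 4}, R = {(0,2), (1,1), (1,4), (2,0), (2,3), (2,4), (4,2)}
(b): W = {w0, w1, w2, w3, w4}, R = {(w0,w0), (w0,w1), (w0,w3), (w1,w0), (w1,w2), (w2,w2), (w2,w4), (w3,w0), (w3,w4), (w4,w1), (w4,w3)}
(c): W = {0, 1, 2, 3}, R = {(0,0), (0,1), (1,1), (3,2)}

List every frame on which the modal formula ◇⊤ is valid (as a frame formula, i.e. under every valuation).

(b)

The schema corresponds to seriality: ∀x ∃y Rxy.
(a): fails — world 3 has no successor.
(b): holds.
(c): fails — world 2 has no successor.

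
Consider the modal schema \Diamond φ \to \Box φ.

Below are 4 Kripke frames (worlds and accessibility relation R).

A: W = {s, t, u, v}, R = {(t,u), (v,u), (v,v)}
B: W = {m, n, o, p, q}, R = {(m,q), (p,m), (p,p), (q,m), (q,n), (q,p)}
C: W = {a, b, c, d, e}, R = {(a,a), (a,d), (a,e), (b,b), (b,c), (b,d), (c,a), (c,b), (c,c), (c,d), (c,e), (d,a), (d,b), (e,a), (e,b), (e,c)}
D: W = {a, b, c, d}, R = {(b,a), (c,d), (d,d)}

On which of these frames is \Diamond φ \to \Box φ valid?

D

The schema corresponds to partial functionality: \forall x \forall y \forall z (Rxy \wedge Rxz \to y = z).
A: fails — v sees both u and v.
B: fails — p sees both m and p.
C: fails — a sees both a and d.
D: condition met.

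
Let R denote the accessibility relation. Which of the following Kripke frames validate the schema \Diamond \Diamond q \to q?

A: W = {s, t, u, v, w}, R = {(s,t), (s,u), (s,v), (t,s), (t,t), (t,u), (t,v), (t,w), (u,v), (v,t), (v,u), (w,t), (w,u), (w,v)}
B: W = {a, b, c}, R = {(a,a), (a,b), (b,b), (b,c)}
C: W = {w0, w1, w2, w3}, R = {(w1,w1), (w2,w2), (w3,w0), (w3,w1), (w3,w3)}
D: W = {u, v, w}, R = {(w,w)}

D

This is the axiom for a generalized confluence (Geach) condition; its first-order frame correspondent is \forall x \forall y (x R^2 y \to \exists w (y = w \wedge x = w)).
A: fails — sR²t but t ≠ s.
B: fails — aR²b but b ≠ a.
C: fails — w3R²w0 but w0 ≠ w3.
D: ✓.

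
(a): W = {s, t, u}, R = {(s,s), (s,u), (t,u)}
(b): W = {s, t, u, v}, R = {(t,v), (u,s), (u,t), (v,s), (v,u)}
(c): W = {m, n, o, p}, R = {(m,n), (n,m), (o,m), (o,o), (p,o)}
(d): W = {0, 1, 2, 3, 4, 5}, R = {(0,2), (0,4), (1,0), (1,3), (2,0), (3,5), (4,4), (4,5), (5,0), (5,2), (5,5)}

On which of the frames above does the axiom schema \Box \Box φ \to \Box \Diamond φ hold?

(c), (d)

Frame correspondent (Sahlqvist): \forall x \forall z (xRz \to \exists w (x R^2 w \wedge zRw)) — i.e. a generalized confluence (Geach) condition.
(a): fails — sRu but no w with sR²w and uRw.
(b): fails — uRs but no w with uR²w and sRw.
(c): condition met.
(d): condition met.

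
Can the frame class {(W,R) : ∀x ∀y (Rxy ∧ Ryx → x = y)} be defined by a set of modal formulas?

Any modally definable frame class is closed under surjective bounded morphisms.
The 8-cycle (worlds s,t,u,v,w,x,y,z with s→t→u→v→w→x→y→z→s) is antisymmetric. Sending even-indexed worlds to s and odd-indexed worlds to t is a surjective bounded morphism onto the two-world frame with s↔t, which is not antisymmetric.
So the class is not modally definable.

No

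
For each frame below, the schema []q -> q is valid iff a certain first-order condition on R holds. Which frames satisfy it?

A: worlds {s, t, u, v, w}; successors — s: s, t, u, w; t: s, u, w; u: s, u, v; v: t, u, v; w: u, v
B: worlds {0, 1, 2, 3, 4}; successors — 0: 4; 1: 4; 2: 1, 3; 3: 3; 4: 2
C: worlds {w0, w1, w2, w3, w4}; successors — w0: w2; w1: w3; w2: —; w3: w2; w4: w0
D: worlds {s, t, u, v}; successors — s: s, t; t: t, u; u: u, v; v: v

D

The schema corresponds to reflexivity: forall x Rxx.
A: fails — world t does not see itself.
B: fails — world 0 does not see itself.
C: fails — world w0 does not see itself.
D: ✓.
Valid on: D.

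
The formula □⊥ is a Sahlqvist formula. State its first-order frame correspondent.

□⊥ is valid iff no world has any successor (otherwise □⊥ fails at any world with one).
The converse is a direct semantic check.
Frame condition: ∀x ∀y ¬Rxy.

emptiness of R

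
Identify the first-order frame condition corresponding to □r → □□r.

transitivity: ∀x ∀y ∀z (Rxy ∧ Ryz → Rxz)

Suppose □r→□□r is valid. Take Rxy, Ryz and set V(r)={w : Rxw}. Then □r at x, so □□r at x, so □r at y, so r at z, i.e. Rxz.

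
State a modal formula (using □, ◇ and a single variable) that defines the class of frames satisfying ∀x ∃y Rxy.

A defining formula is □ψ → ◇ψ (the D axiom).
Suppose □ψ→◇ψ is valid. At any x set V(ψ)=W. Then □ψ at x, so ◇ψ at x, so x has a successor.

□ψ → ◇ψ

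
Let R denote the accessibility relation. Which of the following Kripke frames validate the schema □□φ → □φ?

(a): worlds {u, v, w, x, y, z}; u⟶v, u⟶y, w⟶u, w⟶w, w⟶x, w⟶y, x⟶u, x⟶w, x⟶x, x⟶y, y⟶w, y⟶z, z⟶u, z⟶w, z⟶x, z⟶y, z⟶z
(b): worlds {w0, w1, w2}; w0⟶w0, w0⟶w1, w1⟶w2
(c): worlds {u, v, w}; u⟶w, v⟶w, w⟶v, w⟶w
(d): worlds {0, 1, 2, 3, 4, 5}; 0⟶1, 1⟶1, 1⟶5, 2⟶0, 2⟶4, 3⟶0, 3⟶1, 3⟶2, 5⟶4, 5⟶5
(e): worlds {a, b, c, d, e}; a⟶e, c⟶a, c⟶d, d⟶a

This is the axiom for density; its first-order frame correspondent is ∀x ∀y (Rxy → ∃z (Rxz ∧ Rzy)).
(a): fails — Ruv but no t with Rut and Rtv.
(b): fails — Rw1w2 but no z with Rw1z and Rzw2.
(c): condition met.
(d): fails — R32 but no z with R3z and Rz2.
(e): fails — Rae but no z with Raz and Rze.

(c)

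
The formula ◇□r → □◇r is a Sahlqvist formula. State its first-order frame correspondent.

convergence

Suppose ◇□r→□◇r is valid. Take Rxy, Rxz and set V(r)={w : Ryw}. Then □r at y so ◇□r at x, so □◇r at x, so ◇r at z, giving w with Rzw and Ryw.
Conversely, on a frame with convergence the schema holds at every world under every valuation.
Frame condition: ∀x ∀y ∀z (Rxy ∧ Rxz → ∃w (Ryw ∧ Rzw)).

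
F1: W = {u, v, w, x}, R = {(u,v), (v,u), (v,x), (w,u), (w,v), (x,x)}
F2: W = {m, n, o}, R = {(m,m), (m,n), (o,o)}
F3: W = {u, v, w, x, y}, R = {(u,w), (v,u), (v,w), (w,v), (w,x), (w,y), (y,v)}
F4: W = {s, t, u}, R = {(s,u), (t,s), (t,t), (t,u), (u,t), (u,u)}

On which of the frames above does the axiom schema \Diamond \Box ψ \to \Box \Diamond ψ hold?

F4

Frame correspondent (Sahlqvist): \forall x \forall y \forall z (Rxy \wedge Rxz \to \exists w (Ryw \wedge Rzw)) — i.e. convergence.
F1: fails — Rvu and Rvx but u and x have no common successor.
F2: fails — Rmn and Rmn but n and n have no common successor.
F3: fails — Rvw and Rvu but w and u have no common successor.
F4: satisfies the condition.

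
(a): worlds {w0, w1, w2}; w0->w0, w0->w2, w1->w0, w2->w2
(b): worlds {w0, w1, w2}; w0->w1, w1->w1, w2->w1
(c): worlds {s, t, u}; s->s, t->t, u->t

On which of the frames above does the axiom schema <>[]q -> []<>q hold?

(a), (b), (c)

The schema corresponds to convergence: forall x forall y forall z (Rxy & Rxz -> exists w (Ryw & Rzw)).
(a): ✓.
(b): ✓.
(c): ✓.
Valid on: (a), (b), (c).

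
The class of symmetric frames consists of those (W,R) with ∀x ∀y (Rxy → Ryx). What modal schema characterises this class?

ψ → □◇ψ

This is symmetry; the standard corresponding axiom is B: ψ → □◇ψ.
Suppose ψ→□◇ψ is valid. Take Rxy and set V(ψ)={x}. Then ψ at x, so □◇ψ at x, so ◇ψ at y, so some z with Ryz has ψ; z=x, i.e. Ryx.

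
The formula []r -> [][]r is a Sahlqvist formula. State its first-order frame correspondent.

transitivity

Suppose □r→□□r is valid. Take Rxy, Ryz and set V(r)={w : Rxw}. Then □r at x, so □□r at x, so □r at y, so r at z, i.e. Rxz.
The converse is a direct semantic check.
So the correspondent is transitivity.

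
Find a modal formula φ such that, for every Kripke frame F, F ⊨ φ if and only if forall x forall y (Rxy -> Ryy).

□(□q → q)

A defining formula is □(□q → q) (the T□ axiom).
Suppose □(□q→q) is valid. Take Rxy and set V(q)={w : Ryw}. Then at y, □q holds; since □(□q→q) at x, □q→q at y, so q at y, i.e. Ryy.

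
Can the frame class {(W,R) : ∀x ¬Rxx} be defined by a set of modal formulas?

Modal frame validity is preserved under surjective bounded morphisms.
The 5-cycle (worlds w0,w1,w2,w3,w4 with w0→w1→w2→w3→w4→w0) is irreflexive, and the map sending every world to a single reflexive point • is a surjective bounded morphism (forth: every edge maps to (•,•); back: every world has a successor). So any modal formula valid on the 5-cycle is also valid on the reflexive point, which is not irreflexive.
So no modal formula (or set of formulas) defines exactly the irreflexive frames.

No — not modally definable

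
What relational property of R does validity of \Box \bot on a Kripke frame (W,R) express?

Emptiness of R

□⊥ is valid iff no world has any successor (otherwise □⊥ fails at any world with one).
The converse is a direct semantic check.
Frame condition: \forall x \forall y \neg Rxy.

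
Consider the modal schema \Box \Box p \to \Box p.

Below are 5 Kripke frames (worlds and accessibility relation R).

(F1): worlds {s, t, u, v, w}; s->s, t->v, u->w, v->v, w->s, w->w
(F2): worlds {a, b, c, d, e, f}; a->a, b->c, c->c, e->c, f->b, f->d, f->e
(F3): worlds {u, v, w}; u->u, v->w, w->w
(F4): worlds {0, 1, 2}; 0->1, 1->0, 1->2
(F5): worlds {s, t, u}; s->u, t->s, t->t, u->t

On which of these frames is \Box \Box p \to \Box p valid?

This is the axiom for density; its first-order frame correspondent is \forall x \forall y (Rxy \to \exists z (Rxz \wedge Rzy)).
(F1): holds.
(F2): fails — Rfd but no z with Rfz and Rzd.
(F3): holds.
(F4): fails — R12 but no z with R1z and Rz2.
(F5): fails — Rsu but no z with Rsz and Rzu.

(F1), (F3)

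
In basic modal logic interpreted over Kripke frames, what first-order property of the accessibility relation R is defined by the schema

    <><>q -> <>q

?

Transitivity

This is frame-equivalent to □q → □□q (substitute ¬q for q and contrapose).
Suppose □q→□□q is valid. Take Rxy, Ryz and set V(q)={w : Rxw}. Then □q at x, so □□q at x, so □q at y, so q at z, i.e. Rxz.
The converse is a direct semantic check.
Frame condition: forall x forall y forall z (Rxy & Ryz -> Rxz).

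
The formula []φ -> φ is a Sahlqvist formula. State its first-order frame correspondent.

This schema is the T axiom.
Its frame correspondent is reflexivity — forall x Rxx.

Reflexivity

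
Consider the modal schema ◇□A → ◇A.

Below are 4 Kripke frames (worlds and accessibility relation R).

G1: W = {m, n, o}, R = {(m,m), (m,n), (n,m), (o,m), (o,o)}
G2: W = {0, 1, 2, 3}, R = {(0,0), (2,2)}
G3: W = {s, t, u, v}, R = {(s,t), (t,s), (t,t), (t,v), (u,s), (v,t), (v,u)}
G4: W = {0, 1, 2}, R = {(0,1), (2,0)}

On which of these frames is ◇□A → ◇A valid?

This is the axiom for a generalized confluence (Geach) condition; its first-order frame correspondent is ∀x ∀y (xRy → ∃w (yRw ∧ xRw)).
G1: holds.
G2: holds.
G3: fails — uRs but no w with sRw and uRw.
G4: fails — 0R1 but no w with 1Rw and 0Rw.

G1, G2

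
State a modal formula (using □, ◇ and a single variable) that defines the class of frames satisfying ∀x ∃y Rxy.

A defining formula is □p → ◇p (the D axiom).
Suppose □p→◇p is valid. At any x set V(p)=W. Then □p at x, so ◇p at x, so x has a successor.

□p → ◇p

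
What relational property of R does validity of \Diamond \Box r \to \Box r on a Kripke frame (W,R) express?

Replacing r by ¬r and contraposing gives the equivalent schema ◇r → □◇r.
Suppose ◇r→□◇r is valid. Take Rxy, Rxz and set V(r)={y}. Then ◇r at x, so □◇r at x, so ◇r at z, so some w with Rzw has r; w=y, i.e. Rzy. By symmetry of the argument, Ryz.

The Euclidean property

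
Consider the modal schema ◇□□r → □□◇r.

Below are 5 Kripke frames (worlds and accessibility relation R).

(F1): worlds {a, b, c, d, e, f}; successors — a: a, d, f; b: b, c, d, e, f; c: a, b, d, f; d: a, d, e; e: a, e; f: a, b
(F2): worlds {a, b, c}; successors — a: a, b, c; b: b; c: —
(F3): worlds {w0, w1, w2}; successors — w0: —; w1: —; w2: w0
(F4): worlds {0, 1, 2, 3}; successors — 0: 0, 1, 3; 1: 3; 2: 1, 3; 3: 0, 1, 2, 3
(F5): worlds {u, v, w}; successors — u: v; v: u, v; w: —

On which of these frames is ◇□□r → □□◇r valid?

The schema corresponds to a generalized confluence (Geach) condition: ∀x ∀y ∀z ((xRy ∧ xR²z) → ∃w (yR²w ∧ zRw)).
(F1): ✓.
(F2): fails — aRa, aR²c but no w with aR²w and cRw.
(F3): ✓.
(F4): ✓.
(F5): ✓.

(F1), (F3), (F4), (F5)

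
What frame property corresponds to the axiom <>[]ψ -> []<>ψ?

Suppose ◇□ψ→□◇ψ is valid. Take Rxy, Rxz and set V(ψ)={w : Ryw}. Then □ψ at y so ◇□ψ at x, so □◇ψ at x, so ◇ψ at z, giving w with Rzw and Ryw.

Convergence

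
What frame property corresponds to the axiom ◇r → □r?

partial functionality: ∀x ∀y ∀z (Rxy ∧ Rxz → y = z)

This schema is the CD axiom.
It corresponds to partial functionality: ∀x ∀y ∀z (Rxy ∧ Rxz → y = z).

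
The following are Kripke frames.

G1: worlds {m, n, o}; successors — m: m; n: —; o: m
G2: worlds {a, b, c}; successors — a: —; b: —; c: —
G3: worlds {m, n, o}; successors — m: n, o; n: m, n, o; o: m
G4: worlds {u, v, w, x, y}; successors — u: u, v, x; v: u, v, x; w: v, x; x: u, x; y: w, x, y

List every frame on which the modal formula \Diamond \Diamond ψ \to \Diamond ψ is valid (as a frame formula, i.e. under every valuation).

This is the axiom for transitivity; its first-order frame correspondent is \forall x \forall y \forall z (Rxy \wedge Ryz \to Rxz).
G1: holds.
G2: holds.
G3: fails — Rom and Rmo but not Roo.
G4: fails — Ryx and Rxu but not Ryu.

G1, G2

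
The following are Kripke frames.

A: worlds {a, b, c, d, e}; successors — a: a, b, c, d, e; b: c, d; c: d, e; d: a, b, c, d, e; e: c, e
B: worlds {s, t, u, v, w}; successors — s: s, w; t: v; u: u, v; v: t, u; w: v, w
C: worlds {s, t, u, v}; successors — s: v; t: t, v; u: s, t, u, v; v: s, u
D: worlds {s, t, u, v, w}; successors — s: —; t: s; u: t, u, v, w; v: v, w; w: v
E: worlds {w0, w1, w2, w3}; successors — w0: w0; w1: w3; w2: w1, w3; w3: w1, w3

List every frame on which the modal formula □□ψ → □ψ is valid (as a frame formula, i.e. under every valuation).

The schema corresponds to density: ∀x ∀y (Rxy → ∃z (Rxz ∧ Rzy)).
A: condition met.
B: fails — Rtv but no z with Rtz and Rzv.
C: fails — Rsv but no z with Rsz and Rzv.
D: fails — Rts but no z with Rtz and Rzs.
E: condition met.

A, E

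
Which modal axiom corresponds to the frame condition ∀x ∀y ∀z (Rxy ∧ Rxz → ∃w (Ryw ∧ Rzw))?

◇□q → □◇q

The condition is convergence. The .2 schema ◇□q → □◇q defines it.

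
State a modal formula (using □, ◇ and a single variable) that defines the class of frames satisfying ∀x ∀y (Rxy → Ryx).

p → □◇p

The condition is symmetry. The B schema p → □◇p defines it.
Suppose p→□◇p is valid. Take Rxy and set V(p)={x}. Then p at x, so □◇p at x, so ◇p at y, so some z with Ryz has p; z=x, i.e. Ryx.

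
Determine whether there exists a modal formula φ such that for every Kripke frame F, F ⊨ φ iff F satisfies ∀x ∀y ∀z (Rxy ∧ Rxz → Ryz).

Yes — defined by ◇r → □◇r

Yes: it is the Euclidean property, defined by the 5 schema ◇r → □◇r.
Suppose ◇r→□◇r is valid. Take Rxy, Rxz and set V(r)={y}. Then ◇r at x, so □◇r at x, so ◇r at z, so some w with Rzw has r; w=y, i.e. Rzy. By symmetry of the argument, Ryz.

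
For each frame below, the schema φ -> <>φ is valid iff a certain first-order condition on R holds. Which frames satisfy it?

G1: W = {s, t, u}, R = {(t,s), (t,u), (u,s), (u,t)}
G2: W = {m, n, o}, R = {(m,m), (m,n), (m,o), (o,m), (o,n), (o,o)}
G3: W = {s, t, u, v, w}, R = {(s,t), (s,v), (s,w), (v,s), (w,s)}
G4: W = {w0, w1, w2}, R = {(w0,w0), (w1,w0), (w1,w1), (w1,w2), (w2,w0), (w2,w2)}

Frame correspondent (Sahlqvist): forall x Rxx — i.e. reflexivity.
G1: fails — world s does not see itself.
G2: fails — world n does not see itself.
G3: fails — world s does not see itself.
G4: holds.

G4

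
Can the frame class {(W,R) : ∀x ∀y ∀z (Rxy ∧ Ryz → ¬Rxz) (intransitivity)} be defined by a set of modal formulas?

If a class were modally definable it would be closed under surjective bounded morphisms (Goldblatt–Thomason).
The 3-cycle (worlds w0,w1,w2 with w0→w1→w2→w0) is intransitive. Mapping every world to a single reflexive point • is a surjective bounded morphism; the reflexive point is not intransitive (R••∧R•• but R••).
So no modal formula (or set of formulas) defines exactly the intransitive frames.

No — not modally definable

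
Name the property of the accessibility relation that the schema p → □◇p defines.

symmetry

Suppose p→□◇p is valid. Take Rxy and set V(p)={x}. Then p at x, so □◇p at x, so ◇p at y, so some z with Ryz has p; z=x, i.e. Ryx.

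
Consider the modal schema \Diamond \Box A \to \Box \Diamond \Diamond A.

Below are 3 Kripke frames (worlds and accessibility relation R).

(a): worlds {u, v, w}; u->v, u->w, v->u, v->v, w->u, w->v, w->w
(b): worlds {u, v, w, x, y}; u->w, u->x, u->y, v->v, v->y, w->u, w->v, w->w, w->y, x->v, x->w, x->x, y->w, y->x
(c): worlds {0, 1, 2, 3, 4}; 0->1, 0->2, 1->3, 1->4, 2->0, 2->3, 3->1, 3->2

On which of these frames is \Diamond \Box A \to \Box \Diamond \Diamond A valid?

(a), (b)

The schema corresponds to a generalized confluence (Geach) condition: \forall x \forall y \forall z ((xRy \wedge xRz) \to \exists w (yRw \wedge z R^2 w)).
(a): satisfies the condition.
(b): satisfies the condition.
(c): fails — 0R1, 0R1 but no w with 1Rw and 1R²w.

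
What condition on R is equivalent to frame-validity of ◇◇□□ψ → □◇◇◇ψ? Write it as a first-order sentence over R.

This is a Sahlqvist (Geach-type) schema ◇^2□^2ψ → □^1◇^3ψ.
First-order correspondent: ∀x ∀y ∀z ((xR²y ∧ xRz) → ∃w (yR²w ∧ zR³w)).

∀x ∀y ∀z ((xR²y ∧ xRz) → ∃w (yR²w ∧ zR³w))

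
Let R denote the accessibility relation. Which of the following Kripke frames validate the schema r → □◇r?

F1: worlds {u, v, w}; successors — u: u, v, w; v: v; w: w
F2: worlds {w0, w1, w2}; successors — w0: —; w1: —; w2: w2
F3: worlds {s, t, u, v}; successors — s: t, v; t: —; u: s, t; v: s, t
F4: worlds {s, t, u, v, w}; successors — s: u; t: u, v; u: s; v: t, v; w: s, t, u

Frame correspondent (Sahlqvist): ∀x ∀y (Rxy → Ryx) — i.e. symmetry.
F1: fails — Ruv but not Rvu.
F2: condition met.
F3: fails — Rut but not Rtu.
F4: fails — Rwt but not Rtw.
Valid on: F2.

F2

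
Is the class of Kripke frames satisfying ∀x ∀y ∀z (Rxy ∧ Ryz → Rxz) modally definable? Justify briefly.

Yes — defined by □r → □□r

This is a Sahlqvist condition; the 4 axiom □r → □□r defines it.
Suppose □r→□□r is valid. Take Rxy, Ryz and set V(r)={w : Rxw}. Then □r at x, so □□r at x, so □r at y, so r at z, i.e. Rxz.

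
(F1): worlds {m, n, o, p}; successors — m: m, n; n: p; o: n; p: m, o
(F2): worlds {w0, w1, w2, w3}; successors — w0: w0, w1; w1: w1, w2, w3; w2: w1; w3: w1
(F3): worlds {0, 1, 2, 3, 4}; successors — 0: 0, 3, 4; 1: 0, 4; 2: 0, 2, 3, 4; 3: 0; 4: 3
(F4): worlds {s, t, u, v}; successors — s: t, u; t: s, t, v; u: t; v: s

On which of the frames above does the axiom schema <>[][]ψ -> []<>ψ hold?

This is the axiom for a generalized confluence (Geach) condition; its first-order frame correspondent is forall x forall y forall z ((xRy & xRz) -> exists w (y R^2 w & zRw)).
(F1): fails — mRn, mRn but no w with nR²w and nRw.
(F2): condition met.
(F3): fails — 0R4, 0R4 but no w with 4R²w and 4Rw.
(F4): fails — tRv, tRv but no w with vR²w and vRw.

(F2)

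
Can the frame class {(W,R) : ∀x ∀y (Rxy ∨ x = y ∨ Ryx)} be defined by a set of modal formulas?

Any modally definable frame class is closed under disjoint unions.
Take 3 disjoint single-world reflexive frames: each is trivially connected, but their disjoint union has 3 worlds with no edge between distinct components, so it is not connected.
Hence connectedness of R is not modally definable.

Not modally definable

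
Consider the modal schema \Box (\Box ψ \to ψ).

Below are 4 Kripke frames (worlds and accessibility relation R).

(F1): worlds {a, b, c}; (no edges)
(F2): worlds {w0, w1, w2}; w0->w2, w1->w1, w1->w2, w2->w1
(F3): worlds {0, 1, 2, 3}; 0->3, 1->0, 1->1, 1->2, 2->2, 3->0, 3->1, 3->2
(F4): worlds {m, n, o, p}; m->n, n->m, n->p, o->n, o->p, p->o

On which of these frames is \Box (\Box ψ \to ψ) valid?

(F1)

The schema corresponds to shift-reflexivity: \forall x \forall y (Rxy \to Ryy).
(F1): condition met.
(F2): fails — Rw1w2 but not Rw2w2.
(F3): fails — R10 but not R00.
(F4): fails — Ron but not Rnn.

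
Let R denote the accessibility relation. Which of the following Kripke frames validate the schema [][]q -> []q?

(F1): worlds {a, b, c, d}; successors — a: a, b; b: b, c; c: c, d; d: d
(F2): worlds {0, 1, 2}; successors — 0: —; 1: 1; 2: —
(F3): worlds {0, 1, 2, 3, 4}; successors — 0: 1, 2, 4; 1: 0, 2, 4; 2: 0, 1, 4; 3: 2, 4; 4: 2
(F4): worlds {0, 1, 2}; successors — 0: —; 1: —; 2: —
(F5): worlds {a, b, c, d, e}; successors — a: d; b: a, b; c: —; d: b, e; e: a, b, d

(F1), (F2), (F4)

Frame correspondent (Sahlqvist): forall x forall y (Rxy -> exists z (Rxz & Rzy)) — i.e. density.
(F1): condition met.
(F2): condition met.
(F3): fails — R42 but no z with R4z and Rz2.
(F4): condition met.
(F5): fails — Rde but no z with Rdz and Rze.
Valid on: (F1), (F2), (F4).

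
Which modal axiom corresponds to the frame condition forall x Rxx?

□r → r

This is reflexivity; the standard corresponding axiom is T: □r → r.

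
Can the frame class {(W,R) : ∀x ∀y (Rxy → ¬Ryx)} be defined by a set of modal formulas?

Not modally definable

Any modally definable frame class is closed under surjective bounded morphisms.
The 4-cycle (worlds w0,w1,w2,w3 with w0→w1→w2→w3→w0) is asymmetric. Mapping every world to a single reflexive point • is a surjective bounded morphism, and the reflexive point is not asymmetric (R•• but asymmetry requires ¬R••).
So the class is not modally definable.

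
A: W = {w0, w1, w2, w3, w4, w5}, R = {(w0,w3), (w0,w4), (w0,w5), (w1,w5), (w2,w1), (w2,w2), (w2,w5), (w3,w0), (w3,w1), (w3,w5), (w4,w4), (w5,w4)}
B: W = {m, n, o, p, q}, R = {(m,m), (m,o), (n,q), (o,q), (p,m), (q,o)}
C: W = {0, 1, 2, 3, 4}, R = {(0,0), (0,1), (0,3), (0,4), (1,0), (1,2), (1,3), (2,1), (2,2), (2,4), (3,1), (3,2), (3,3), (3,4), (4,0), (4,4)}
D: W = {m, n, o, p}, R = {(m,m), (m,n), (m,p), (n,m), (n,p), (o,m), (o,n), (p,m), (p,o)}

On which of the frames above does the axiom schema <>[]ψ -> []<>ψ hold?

C, D

This is the axiom for convergence; its first-order frame correspondent is forall x forall y forall z (Rxy & Rxz -> exists w (Ryw & Rzw)).
A: fails — Rw0w4 and Rw0w3 but w4 and w3 have no common successor.
B: fails — Rmo and Rmm but o and m have no common successor.
C: condition met.
D: condition met.
Valid on: C, D.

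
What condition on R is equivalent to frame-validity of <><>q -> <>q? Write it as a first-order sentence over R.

forall x forall y (x R^2 y -> exists w (y = w & xRw))

This is a Sahlqvist (Geach-type) schema ◇^2□^0q → □^0◇^1q.
First-order correspondent: forall x forall y (x R^2 y -> exists w (y = w & xRw)).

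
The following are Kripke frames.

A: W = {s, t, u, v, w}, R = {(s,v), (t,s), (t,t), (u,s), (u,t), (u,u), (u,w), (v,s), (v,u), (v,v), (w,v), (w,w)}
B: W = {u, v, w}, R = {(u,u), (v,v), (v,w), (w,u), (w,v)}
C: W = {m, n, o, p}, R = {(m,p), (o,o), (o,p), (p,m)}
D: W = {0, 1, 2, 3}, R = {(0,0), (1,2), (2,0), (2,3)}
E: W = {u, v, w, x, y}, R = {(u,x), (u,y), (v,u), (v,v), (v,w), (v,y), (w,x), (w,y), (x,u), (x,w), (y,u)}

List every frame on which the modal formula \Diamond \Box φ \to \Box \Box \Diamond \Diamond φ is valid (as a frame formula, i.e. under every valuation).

A

The schema corresponds to a generalized confluence (Geach) condition: \forall x \forall y \forall z ((xRy \wedge x R^2 z) \to \exists w (yRw \wedge z R^2 w)).
A: condition met.
B: fails — vRv, vR²u but no t with vRt and uR²t.
C: fails — oRo, oR²m but no w with oRw and mR²w.
D: fails — 1R2, 1R²3 but no w with 2Rw and 3R²w.
E: fails — vRu, vR²u but no t with uRt and uR²t.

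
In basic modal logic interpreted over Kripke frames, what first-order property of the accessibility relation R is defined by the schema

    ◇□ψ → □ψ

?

the Euclidean property

This is frame-equivalent to ◇ψ → □◇ψ (substitute ¬ψ for ψ and contrapose).
Suppose ◇ψ→□◇ψ is valid. Take Rxy, Rxz and set V(ψ)={y}. Then ◇ψ at x, so □◇ψ at x, so ◇ψ at z, so some w with Rzw has ψ; w=y, i.e. Rzy. By symmetry of the argument, Ryz.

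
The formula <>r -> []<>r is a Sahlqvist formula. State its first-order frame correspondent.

Suppose ◇r→□◇r is valid. Take Rxy, Rxz and set V(r)={y}. Then ◇r at x, so □◇r at x, so ◇r at z, so some w with Rzw has r; w=y, i.e. Rzy. By symmetry of the argument, Ryz.
Conversely, any frame satisfying forall x forall y forall z (Rxy & Rxz -> Ryz) validates the schema.
So the correspondent is the Euclidean property.

The Euclidean property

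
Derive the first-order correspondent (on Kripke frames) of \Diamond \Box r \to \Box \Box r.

This is a Sahlqvist (Geach-type) schema ◇^1□^1r → □^2◇^0r.
Minimal-valuation argument: fix x; take any y with xR^1y and any z with xR^2z. Set V(r) to the set of worlds R-reachable from y in exactly 1 step. Then □^1r holds at y, so the antecedent holds at x; validity forces ◇^0r at z, giving a w with zR^0w and yR^1w.
First-order correspondent: \forall x \forall y \forall z ((xRy \wedge x R^2 z) \to \exists w (yRw \wedge z = w)).

\forall x \forall y \forall z ((xRy \wedge x R^2 z) \to \exists w (yRw \wedge z = w))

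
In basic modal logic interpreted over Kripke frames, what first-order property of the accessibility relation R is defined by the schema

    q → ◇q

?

reflexivity

This is a form of the T axiom.
Its frame correspondent is reflexivity — ∀x Rxx.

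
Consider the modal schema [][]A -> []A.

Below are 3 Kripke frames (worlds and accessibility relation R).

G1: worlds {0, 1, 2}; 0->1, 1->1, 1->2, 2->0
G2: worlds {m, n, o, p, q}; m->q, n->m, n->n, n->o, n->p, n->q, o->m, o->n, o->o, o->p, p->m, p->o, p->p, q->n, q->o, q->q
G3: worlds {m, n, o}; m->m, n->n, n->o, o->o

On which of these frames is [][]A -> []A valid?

This is the axiom for density; its first-order frame correspondent is forall x forall y (Rxy -> exists z (Rxz & Rzy)).
G1: fails — R20 but no z with R2z and Rz0.
G2: holds.
G3: holds.

G2, G3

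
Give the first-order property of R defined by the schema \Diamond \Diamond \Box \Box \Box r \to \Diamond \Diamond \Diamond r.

This is a Sahlqvist (Geach-type) schema ◇^2□^3r → □^0◇^3r.
First-order correspondent: \forall x \forall y (x R^2 y \to \exists w (y R^3 w \wedge x R^3 w)).

\forall x \forall y (x R^2 y \to \exists w (y R^3 w \wedge x R^3 w))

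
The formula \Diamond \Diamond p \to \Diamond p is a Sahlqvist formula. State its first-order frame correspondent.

This is a form of the 4 axiom.
It corresponds to transitivity: \forall x \forall y \forall z (Rxy \wedge Ryz \to Rxz).

Transitivity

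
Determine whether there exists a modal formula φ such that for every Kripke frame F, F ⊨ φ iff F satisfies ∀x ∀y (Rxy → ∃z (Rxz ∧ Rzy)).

Yes, by □□r → □r

This is a Sahlqvist condition; the C4 axiom □□r → □r defines it.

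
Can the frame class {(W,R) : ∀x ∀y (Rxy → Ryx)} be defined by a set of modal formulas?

Yes — defined by r → □◇r

The condition is symmetry. A defining modal formula is r → □◇r.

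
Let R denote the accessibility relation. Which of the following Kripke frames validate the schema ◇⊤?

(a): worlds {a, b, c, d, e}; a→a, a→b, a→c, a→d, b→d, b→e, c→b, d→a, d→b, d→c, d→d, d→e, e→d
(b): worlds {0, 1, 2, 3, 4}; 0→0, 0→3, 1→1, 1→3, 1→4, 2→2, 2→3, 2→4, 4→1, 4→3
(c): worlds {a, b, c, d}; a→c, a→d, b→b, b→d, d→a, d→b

This is the axiom for seriality; its first-order frame correspondent is ∀x ∃y Rxy.
(a): satisfies the condition.
(b): fails — world 3 has no successor.
(c): fails — world c has no successor.
Valid on: (a).

(a)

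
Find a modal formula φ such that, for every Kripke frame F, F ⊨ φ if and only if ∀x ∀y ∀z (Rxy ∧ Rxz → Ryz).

A defining formula is ◇s → □◇s (the 5 axiom).

◇s → □◇s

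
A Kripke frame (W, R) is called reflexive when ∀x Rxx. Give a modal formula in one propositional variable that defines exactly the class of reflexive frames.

□q → q

This is reflexivity; the standard corresponding axiom is T: □q → q.
Suppose □q→q is valid. At any x set V(q)={w : Rxw}. Then □q holds at x, so q holds at x, i.e. Rxx.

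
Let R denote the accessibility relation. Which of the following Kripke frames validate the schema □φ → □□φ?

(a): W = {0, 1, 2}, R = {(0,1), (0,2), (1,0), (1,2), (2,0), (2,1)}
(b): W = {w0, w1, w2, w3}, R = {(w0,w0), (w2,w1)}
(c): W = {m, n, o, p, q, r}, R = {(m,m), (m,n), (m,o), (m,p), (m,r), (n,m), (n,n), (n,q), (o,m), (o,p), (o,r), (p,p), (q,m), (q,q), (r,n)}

The schema corresponds to transitivity: ∀x ∀y ∀z (Rxy ∧ Ryz → Rxz).
(a): fails — R10 and R01 but not R11.
(b): holds.
(c): fails — Rom and Rmo but not Roo.
Valid on: (b).

(b)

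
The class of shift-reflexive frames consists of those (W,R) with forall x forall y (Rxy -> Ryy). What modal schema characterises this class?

A defining formula is □(□ψ → ψ) (the T□ axiom).
Suppose □(□ψ→ψ) is valid. Take Rxy and set V(ψ)={w : Ryw}. Then at y, □ψ holds; since □(□ψ→ψ) at x, □ψ→ψ at y, so ψ at y, i.e. Ryy.

□(□ψ → ψ)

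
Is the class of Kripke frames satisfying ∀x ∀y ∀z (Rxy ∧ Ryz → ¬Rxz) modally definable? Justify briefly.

Any modally definable frame class is closed under surjective bounded morphisms.
The 7-cycle (worlds s,t,u,v,w,x,y with s→t→u→v→w→x→y→s) is intransitive. Mapping every world to a single reflexive point • is a surjective bounded morphism; the reflexive point is not intransitive (R••∧R•• but R••).
Hence intransitivity is not modally definable.

Not modally definable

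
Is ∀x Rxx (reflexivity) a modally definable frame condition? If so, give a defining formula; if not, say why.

Yes, by □r → r

The condition is reflexivity. A defining modal formula is □r → r.
Suppose □r→r is valid. At any x set V(r)={w : Rxw}. Then □r holds at x, so r holds at x, i.e. Rxx.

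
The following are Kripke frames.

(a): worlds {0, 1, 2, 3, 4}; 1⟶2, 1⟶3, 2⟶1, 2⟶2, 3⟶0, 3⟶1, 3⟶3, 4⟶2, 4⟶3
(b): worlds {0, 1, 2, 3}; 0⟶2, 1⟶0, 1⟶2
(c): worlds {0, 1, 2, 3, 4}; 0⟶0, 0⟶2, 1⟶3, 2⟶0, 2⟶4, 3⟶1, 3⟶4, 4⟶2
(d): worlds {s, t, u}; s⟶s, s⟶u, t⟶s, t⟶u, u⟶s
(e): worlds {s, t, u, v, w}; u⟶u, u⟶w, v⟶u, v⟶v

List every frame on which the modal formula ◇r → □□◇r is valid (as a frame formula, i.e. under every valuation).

none

The schema corresponds to a generalized confluence (Geach) condition: ∀x ∀y ∀z ((xRy ∧ xR²z) → ∃w (y = w ∧ zRw)).
(a): fails — 1R2, 1R²0 but no w with 2=w and 0Rw.
(b): fails — 1R0, 1R²2 but no w with 0=w and 2Rw.
(c): fails — 0R0, 0R²4 but no w with 0=w and 4Rw.
(d): fails — sRu, sR²u but no w with u=w and uRw.
(e): fails — uRu, uR²w but no w* with u=w* and wRw*.
Valid on no frame.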